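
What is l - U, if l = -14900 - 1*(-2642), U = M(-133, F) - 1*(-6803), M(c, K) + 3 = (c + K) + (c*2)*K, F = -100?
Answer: -45425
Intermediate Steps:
M(c, K) = -3 + K + c + 2*K*c (M(c, K) = -3 + ((c + K) + (c*2)*K) = -3 + ((K + c) + (2*c)*K) = -3 + ((K + c) + 2*K*c) = -3 + (K + c + 2*K*c) = -3 + K + c + 2*K*c)
U = 33167 (U = (-3 - 100 - 133 + 2*(-100)*(-133)) - 1*(-6803) = (-3 - 100 - 133 + 26600) + 6803 = 26364 + 6803 = 33167)
l = -12258 (l = -14900 + 2642 = -12258)
l - U = -12258 - 1*33167 = -12258 - 33167 = -45425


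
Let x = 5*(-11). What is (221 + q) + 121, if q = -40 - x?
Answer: 357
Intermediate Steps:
x = -55
q = 15 (q = -40 - 1*(-55) = -40 + 55 = 15)
(221 + q) + 121 = (221 + 15) + 121 = 236 + 121 = 357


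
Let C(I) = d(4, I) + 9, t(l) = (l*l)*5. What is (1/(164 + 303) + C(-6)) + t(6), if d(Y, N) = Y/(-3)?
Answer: 262924/1401 ≈ 187.67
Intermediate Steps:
d(Y, N) = -Y/3 (d(Y, N) = Y*(-1/3) = -Y/3)
t(l) = 5*l**2 (t(l) = l**2*5 = 5*l**2)
C(I) = 23/3 (C(I) = -1/3*4 + 9 = -4/3 + 9 = 23/3)
(1/(164 + 303) + C(-6)) + t(6) = (1/(164 + 303) + 23/3) + 5*6**2 = (1/467 + 23/3) + 5*36 = (1/467 + 23/3) + 180 = 10744/1401 + 180 = 262924/1401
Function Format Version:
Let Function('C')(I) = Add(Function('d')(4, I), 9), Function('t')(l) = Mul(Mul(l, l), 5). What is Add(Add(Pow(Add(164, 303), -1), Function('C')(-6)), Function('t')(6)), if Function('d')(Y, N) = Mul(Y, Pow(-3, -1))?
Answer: Rational(262924, 1401) ≈ 187.67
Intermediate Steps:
Function('d')(Y, N) = Mul(Rational(-1, 3), Y) (Function('d')(Y, N) = Mul(Y, Rational(-1, 3)) = Mul(Rational(-1, 3), Y))
Function('t')(l) = Mul(5, Pow(l, 2)) (Function('t')(l) = Mul(Pow(l, 2), 5) = Mul(5, Pow(l, 2)))
Function('C')(I) = Rational(23, 3) (Function('C')(I) = Add(Mul(Rational(-1, 3), 4), 9) = Add(Rational(-4, 3), 9) = Rational(23, 3))
Add(Add(Pow(Add(164, 303), -1), Function('C')(-6)), Function('t')(6)) = Add(Add(Pow(Add(164, 303), -1), Rational(23, 3)), Mul(5, Pow(6, 2))) = Add(Add(Pow(467, -1), Rational(23, 3)), Mul(5, 36)) = Add(Add(Rational(1, 467), Rational(23, 3)), 180) = Add(Rational(10744, 1401), 180) = Rational(262924, 1401)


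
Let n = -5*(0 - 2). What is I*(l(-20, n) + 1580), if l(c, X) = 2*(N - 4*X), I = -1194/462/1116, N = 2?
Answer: -74824/21483 ≈ -3.4829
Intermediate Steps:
n = 10 (n = -5*(-2) = 10)
I = -199/85932 (I = -1194*1/462*(1/1116) = -199/77*1/1116 = -199/85932 ≈ -0.0023158)
l(c, X) = 4 - 8*X (l(c, X) = 2*(2 - 4*X) = 4 - 8*X)
I*(l(-20, n) + 1580) = -199*((4 - 8*10) + 1580)/85932 = -199*((4 - 80) + 1580)/85932 = -199*(-76 + 1580)/85932 = -199/85932*1504 = -74824/21483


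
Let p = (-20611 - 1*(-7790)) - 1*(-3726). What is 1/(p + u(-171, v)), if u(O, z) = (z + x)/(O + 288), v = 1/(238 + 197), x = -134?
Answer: -50895/462948314 ≈ -0.00010994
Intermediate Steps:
v = 1/435 ≈ 0.0022989
p = -9095 (p = (-20611 + 7790) + 3726 = -12821 + 3726 = -9095)
u(O, z) = (-134 + z)/(288 + O) (u(O, z) = (z - 134)/(O + 288) = (-134 + z)/(288 + O))
1/(p + u(-171, v)) = 1/(-9095 + (-134 + 1/435)/(288 - 171)) = 1/(-9095 - 58289/435/117) = 1/(-9095 + (1/117)*(-58289/435)) = 1/(-9095 - 58289/50895) = 1/(-462948314/50895) = -50895/462948314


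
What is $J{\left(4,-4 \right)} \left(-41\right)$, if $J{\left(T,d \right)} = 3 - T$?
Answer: $41$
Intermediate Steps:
$J{\left(4,-4 \right)} \left(-41\right) = \left(3 - 4\right) \left(-41\right) = \left(-1\right) \left(-41\right) = 41$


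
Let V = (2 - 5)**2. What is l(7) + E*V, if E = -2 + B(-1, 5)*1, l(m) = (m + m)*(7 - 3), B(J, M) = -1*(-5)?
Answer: 83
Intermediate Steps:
B(J, M) = 5
l(m) = 8*m (l(m) = (2*m)*4 = 8*m)
V = 9 (V = (-3)**2 = 9)
E = 3 (E = -2 + 5*1 = -2 + 5 = 3)
l(7) + E*V = 8*7 + 3*9 = 56 + 27 = 83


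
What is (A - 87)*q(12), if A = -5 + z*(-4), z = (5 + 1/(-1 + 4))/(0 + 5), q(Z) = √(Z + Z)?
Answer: -2888*√6/15 ≈ -471.61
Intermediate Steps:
q(Z) = √2*√Z (q(Z) = √(2*Z) = √2*√Z)
z = 16/15 (z = (5 + 1/3)/5 = (5 + ⅓)*(⅕) = (16/3)*(⅕) = 16/15 ≈ 1.0667)
A = -139/15 (A = -5 + (16/15)*(-4) = -5 - 64/15 = -139/15 ≈ -9.2667)
(A - 87)*q(12) = (-139/15 - 87)*(√2*√12) = -1444*√2*2*√3/15 = -2888*√6/15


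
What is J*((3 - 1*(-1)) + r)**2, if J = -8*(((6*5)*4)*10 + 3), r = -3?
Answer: -9624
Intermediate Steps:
J = -9624 (J = -8*((30*4)*10 + 3) = -8*(120*10 + 3) = -8*(1200 + 3) = -8*1203 = -9624)
J*((3 - 1*(-1)) + r)**2 = -9624*((3 - 1*(-1)) - 3)**2 = -9624*((3 + 1) - 3)**2 = -9624*(4 - 3)**2 = -9624*1**2 = -9624*1 = -9624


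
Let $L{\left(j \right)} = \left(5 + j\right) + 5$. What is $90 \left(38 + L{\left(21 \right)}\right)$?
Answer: $6210$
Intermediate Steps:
$L{\left(j \right)} = 10 + j$
$90 \left(38 + L{\left(21 \right)}\right) = 90 \left(38 + \left(10 + 21\right)\right) = 90 \left(38 + 31\right) = 90 \cdot 69 = 6210$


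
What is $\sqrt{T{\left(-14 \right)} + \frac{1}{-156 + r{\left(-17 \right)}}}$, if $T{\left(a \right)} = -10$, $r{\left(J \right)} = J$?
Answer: $\frac{i \sqrt{299463}}{173} \approx 3.1632 i$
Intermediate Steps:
$\sqrt{T{\left(-14 \right)} + \frac{1}{-156 + r{\left(-17 \right)}}} = \sqrt{-10 + \frac{1}{-156 - 17}} = \sqrt{-10 + \frac{1}{-173}} = \sqrt{-10 - \frac{1}{173}} = \sqrt{- \frac{1731}{173}} = \frac{i \sqrt{299463}}{173}$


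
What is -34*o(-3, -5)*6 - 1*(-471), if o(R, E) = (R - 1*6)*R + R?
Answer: -4425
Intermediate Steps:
o(R, E) = R + R*(-6 + R) (o(R, E) = (R - 6)*R + R = (-6 + R)*R + R = R*(-6 + R) + R = R + R*(-6 + R))
-34*o(-3, -5)*6 - 1*(-471) = -34*(-3*(-5 - 3))*6 - 1*(-471) = -34*(-3*(-8))*6 + 471 = -816*6 + 471 = -34*144 + 471 = -4896 + 471 = -4425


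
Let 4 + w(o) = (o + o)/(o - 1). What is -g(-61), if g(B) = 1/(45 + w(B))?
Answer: -31/1332 ≈ -0.023273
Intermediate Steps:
w(o) = -4 + 2*o/(-1 + o) (w(o) = -4 + (o + o)/(o - 1) = -4 + (2*o)/(-1 + o) = -4 + 2*o/(-1 + o))
g(B) = 1/(45 + 2*(2 - B)/(-1 + B))
-g(-61) = -(1 - 1*(-61))/(41 - 43*(-61)) = -(1 + 61)/(41 + 2623) = -62/2664 = -1*31/1332 = -31/1332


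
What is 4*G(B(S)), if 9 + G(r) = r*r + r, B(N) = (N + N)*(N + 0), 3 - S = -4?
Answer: 38772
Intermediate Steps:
S = 7 (S = 3 - 1*(-4) = 3 + 4 = 7)
B(N) = 2*N² (B(N) = (2*N)*N = 2*N²)
G(r) = -9 + r + r² (G(r) = -9 + (r*r + r) = -9 + (r² + r) = -9 + (r + r²) = -9 + r + r²)
4*G(B(S)) = 4*(-9 + 2*7² + (2*7²)²) = 4*(-9 + 2*49 + (2*49)²) = 4*(-9 + 98 + 98²) = 4*(-9 + 98 + 9604) = 4*9693 = 38772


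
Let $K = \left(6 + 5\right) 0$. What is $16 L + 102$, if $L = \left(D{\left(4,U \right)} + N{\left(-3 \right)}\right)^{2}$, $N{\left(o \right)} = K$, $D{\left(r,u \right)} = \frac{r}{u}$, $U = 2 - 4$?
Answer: $166$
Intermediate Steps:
$U = -2$
$K = 0$ ($K = 11 \cdot 0 = 0$)
$N{\left(o \right)} = 0$
$L = 4$ ($L = \left(\frac{4}{-2} + 0\right)^{2} = \left(4 \left(- \frac{1}{2}\right) + 0\right)^{2} = \left(-2 + 0\right)^{2} = \left(-2\right)^{2} = 4$)
$16 L + 102 = 16 \cdot 4 + 102 = 64 + 102 = 166$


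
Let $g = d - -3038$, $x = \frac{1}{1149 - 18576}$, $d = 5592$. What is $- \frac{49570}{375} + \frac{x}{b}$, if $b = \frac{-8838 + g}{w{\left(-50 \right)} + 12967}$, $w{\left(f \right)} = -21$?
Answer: $- \frac{5989242479}{45310200} \approx -132.18$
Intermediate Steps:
$x = - \frac{1}{17427}$ ($x = \frac{1}{-17427} = - \frac{1}{17427} \approx -5.7382 \cdot 10^{-5}$)
$g = 8630$ ($g = 5592 - -3038 = 5592 + 3038 = 8630$)
$b = - \frac{104}{6473}$ ($b = \frac{-8838 + 8630}{-21 + 12967} = - \frac{208}{12946} = \left(-208\right) \frac{1}{12946} = - \frac{104}{6473} \approx -0.016067$)
$- \frac{49570}{375} + \frac{x}{b} = - \frac{49570}{375} - \frac{1}{17427 \left(- \frac{104}{6473}\right)} = \left(-49570\right) \frac{1}{375} - - \frac{6473}{1812408} = - \frac{9914}{75} + \frac{6473}{1812408} = - \frac{5989242479}{45310200}$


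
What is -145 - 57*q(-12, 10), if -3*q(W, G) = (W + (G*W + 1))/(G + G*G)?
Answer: -18439/110 ≈ -167.63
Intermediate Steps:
q(W, G) = -(1 + W + G*W)/(3*(G + G²)) (q(W, G) = -(W + (G*W + 1))/(3*(G + G*G)) = -(W + (1 + G*W))/(3*(G + G²)) = -(1 + W + G*W)/(3*(G + G²)))
-145 - 57*q(-12, 10) = -145 - 19*(-1 - 1*(-12) - 1*10*(-12))/(10*(1 + 10)) = -145 - 19*(-1 + 12 + 120)/(10*11) = -145 - 19*131/(10*11) = -145 - 57*131/330 = -145 - 2489/110 = -18439/110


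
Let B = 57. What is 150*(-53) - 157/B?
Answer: -453307/57 ≈ -7952.8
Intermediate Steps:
150*(-53) - 157/B = 150*(-53) - 157/57 = -7950 - 157*1/57 = -7950 - 157/57 = -453307/57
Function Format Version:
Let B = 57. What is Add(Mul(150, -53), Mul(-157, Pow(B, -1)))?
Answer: Rational(-453307, 57) ≈ -7952.8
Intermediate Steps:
Add(Mul(150, -53), Mul(-157, Pow(B, -1))) = Add(Mul(150, -53), Mul(-157, Pow(57, -1))) = Add(-7950, Mul(-157, Rational(1, 57))) = Add(-7950, Rational(-157, 57)) = Rational(-453307, 57)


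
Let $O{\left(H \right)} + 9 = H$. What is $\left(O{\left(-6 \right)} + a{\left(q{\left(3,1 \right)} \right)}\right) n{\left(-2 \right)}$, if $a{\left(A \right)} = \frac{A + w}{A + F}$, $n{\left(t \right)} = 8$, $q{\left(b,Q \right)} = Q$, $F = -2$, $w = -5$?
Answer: $-88$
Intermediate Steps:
$O{\left(H \right)} = -9 + H$
$a{\left(A \right)} = \frac{-5 + A}{-2 + A}$ ($a{\left(A \right)} = \frac{A - 5}{A - 2} = \frac{-5 + A}{-2 + A}$)
$\left(O{\left(-6 \right)} + a{\left(q{\left(3,1 \right)} \right)}\right) n{\left(-2 \right)} = \left(\left(-9 - 6\right) + \frac{-5 + 1}{-2 + 1}\right) 8 = \left(-15 + \frac{1}{-1} \left(-4\right)\right) 8 = \left(-15 - -4\right) 8 = \left(-15 + 4\right) 8 = \left(-11\right) 8 = -88$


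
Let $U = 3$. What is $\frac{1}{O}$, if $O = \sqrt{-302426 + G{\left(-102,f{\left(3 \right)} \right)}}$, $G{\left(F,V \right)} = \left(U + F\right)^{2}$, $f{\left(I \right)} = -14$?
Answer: $- \frac{i \sqrt{11705}}{58525} \approx - 0.0018486 i$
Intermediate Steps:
$G{\left(F,V \right)} = \left(3 + F\right)^{2}$
$O = 5 i \sqrt{11705}$ ($O = \sqrt{-302426 + \left(3 - 102\right)^{2}} = \sqrt{-302426 + \left(-99\right)^{2}} = \sqrt{-302426 + 9801} = \sqrt{-292625} = 5 i \sqrt{11705} \approx 540.95 i$)
$\frac{1}{O} = \frac{1}{5 i \sqrt{11705}} = - \frac{i \sqrt{11705}}{58525}$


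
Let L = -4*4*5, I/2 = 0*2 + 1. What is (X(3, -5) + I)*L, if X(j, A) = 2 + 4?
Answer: -640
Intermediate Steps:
X(j, A) = 6
I = 2 (I = 2*(0*2 + 1) = 2*(0 + 1) = 2*1 = 2)
L = -80 (L = -16*5 = -80)
(X(3, -5) + I)*L = (6 + 2)*(-80) = 8*(-80) = -640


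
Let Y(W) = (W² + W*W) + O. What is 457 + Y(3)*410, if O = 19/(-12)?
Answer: 43127/6 ≈ 7187.8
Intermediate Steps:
O = -19/12 (O = 19*(-1/12) = -19/12 ≈ -1.5833)
Y(W) = -19/12 + 2*W² (Y(W) = (W² + W*W) - 19/12 = (W² + W²) - 19/12 = 2*W² - 19/12 = -19/12 + 2*W²)
457 + Y(3)*410 = 457 + (-19/12 + 2*3²)*410 = 457 + (-19/12 + 2*9)*410 = 457 + (-19/12 + 18)*410 = 457 + (197/12)*410 = 457 + 40385/6 = 43127/6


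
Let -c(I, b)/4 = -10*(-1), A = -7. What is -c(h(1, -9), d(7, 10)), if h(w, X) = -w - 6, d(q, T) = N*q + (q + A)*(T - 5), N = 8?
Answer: 40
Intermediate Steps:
d(q, T) = 8*q + (-7 + q)*(-5 + T) (d(q, T) = 8*q + (q - 7)*(T - 5) = 8*q + (-7 + q)*(-5 + T))
h(w, X) = -6 - w
c(I, b) = -40 (c(I, b) = -(-40)*(-1) = -4*10 = -40)
-c(h(1, -9), d(7, 10)) = -1*(-40) = 40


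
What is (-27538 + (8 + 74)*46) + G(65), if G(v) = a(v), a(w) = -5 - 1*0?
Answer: -23771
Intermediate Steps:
a(w) = -5 (a(w) = -5 + 0 = -5)
G(v) = -5
(-27538 + (8 + 74)*46) + G(65) = (-27538 + (8 + 74)*46) - 5 = (-27538 + 82*46) - 5 = (-27538 + 3772) - 5 = -23766 - 5 = -23771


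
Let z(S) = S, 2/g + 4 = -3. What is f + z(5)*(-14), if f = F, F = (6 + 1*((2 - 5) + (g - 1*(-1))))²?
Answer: -2754/49 ≈ -56.204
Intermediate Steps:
g = -2/7 (g = 2/(-4 - 3) = 2/(-7) = 2*(-⅐) = -2/7 ≈ -0.28571)
F = 676/49 (F = (6 + 1*((2 - 5) + (-2/7 - 1*(-1))))² = (6 + 1*(-3 + (-2/7 + 1)))² = (6 + 1*(-3 + 5/7))² = (6 + 1*(-16/7))² = (6 - 16/7)² = (26/7)² = 676/49 ≈ 13.796)
f = 676/49 ≈ 13.796
f + z(5)*(-14) = 676/49 + 5*(-14) = 676/49 - 70 = -2754/49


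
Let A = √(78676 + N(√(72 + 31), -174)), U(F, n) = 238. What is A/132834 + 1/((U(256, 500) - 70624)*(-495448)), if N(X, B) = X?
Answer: 1/34872602928 + √(78676 + √103)/132834 ≈ 0.0021117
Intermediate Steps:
A = √(78676 + √103) (A = √(78676 + √(72 + 31)) = √(78676 + √103) ≈ 280.51)
A/132834 + 1/((U(256, 500) - 70624)*(-495448)) = √(78676 + √103)/132834 + 1/((238 - 70624)*(-495448)) = √(78676 + √103)*(1/132834) - 1/495448/(-70386) = √(78676 + √103)/132834 - 1/70386*(-1/495448) = √(78676 + √103)/132834 + 1/34872602928 = 1/34872602928 + √(78676 + √103)/132834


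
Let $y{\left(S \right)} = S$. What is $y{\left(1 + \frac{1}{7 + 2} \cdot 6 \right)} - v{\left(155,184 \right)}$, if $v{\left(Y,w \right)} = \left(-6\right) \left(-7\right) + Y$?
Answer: $- \frac{586}{3} \approx -195.33$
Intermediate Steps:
$v{\left(Y,w \right)} = 42 + Y$
$y{\left(1 + \frac{1}{7 + 2} \cdot 6 \right)} - v{\left(155,184 \right)} = \left(1 + \frac{1}{7 + 2} \cdot 6\right) - \left(42 + 155\right) = \left(1 + \frac{1}{9} \cdot 6\right) - 197 = \left(1 + \frac{2}{3}\right) - 197 = \frac{5}{3} - 197 = - \frac{586}{3}$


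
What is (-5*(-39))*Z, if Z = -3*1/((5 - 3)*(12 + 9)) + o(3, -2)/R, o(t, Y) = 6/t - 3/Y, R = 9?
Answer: 1300/21 ≈ 61.905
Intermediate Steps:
o(t, Y) = -3/Y + 6/t
Z = 20/63 (Z = -3*1/((5 - 3)*(12 + 9)) + (-3/(-2) + 6/3)/9 = -3/(21*2) + (-3*(-½) + 6*(⅓))*(⅑) = -3/42 + (3/2 + 2)*(⅑) = -3*1/42 + (7/2)*(⅑) = -1/14 + 7/18 = 20/63 ≈ 0.31746)
(-5*(-39))*Z = -5*(-39)*(20/63) = 195*(20/63) = 1300/21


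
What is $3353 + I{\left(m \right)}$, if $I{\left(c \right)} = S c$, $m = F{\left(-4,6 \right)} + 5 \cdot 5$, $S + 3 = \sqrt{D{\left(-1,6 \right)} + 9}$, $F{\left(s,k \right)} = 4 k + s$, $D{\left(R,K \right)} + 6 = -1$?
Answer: $3218 + 45 \sqrt{2} \approx 3281.6$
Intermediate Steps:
$D{\left(R,K \right)} = -7$ ($D{\left(R,K \right)} = -6 - 1 = -7$)
$F{\left(s,k \right)} = s + 4 k$
$S = -3 + \sqrt{2}$ ($S = -3 + \sqrt{-7 + 9} = -3 + \sqrt{2} \approx -1.5858$)
$m = 45$ ($m = \left(-4 + 4 \cdot 6\right) + 5 \cdot 5 = \left(-4 + 24\right) + 25 = 20 + 25 = 45$)
$I{\left(c \right)} = c \left(-3 + \sqrt{2}\right)$ ($I{\left(c \right)} = \left(-3 + \sqrt{2}\right) c = c \left(-3 + \sqrt{2}\right)$)
$3353 + I{\left(m \right)} = 3353 + 45 \left(-3 + \sqrt{2}\right) = 3353 - \left(135 - 45 \sqrt{2}\right) = 3218 + 45 \sqrt{2}$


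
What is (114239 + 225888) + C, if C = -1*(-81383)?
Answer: 421510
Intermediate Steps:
C = 81383
(114239 + 225888) + C = (114239 + 225888) + 81383 = 340127 + 81383 = 421510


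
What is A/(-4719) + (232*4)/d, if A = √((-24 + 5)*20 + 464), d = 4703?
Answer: 928/4703 - 2*√21/4719 ≈ 0.19538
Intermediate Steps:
A = 2*√21 (A = √(-19*20 + 464) = √(-380 + 464) = √84 = 2*√21 ≈ 9.1651)
A/(-4719) + (232*4)/d = (2*√21)/(-4719) + (232*4)/4703 = (2*√21)*(-1/4719) + 928*(1/4703) = -2*√21/4719 + 928/4703 = 928/4703 - 2*√21/4719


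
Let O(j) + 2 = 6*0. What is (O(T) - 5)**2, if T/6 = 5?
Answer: 49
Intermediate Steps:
T = 30 (T = 6*5 = 30)
O(j) = -2 (O(j) = -2 + 6*0 = -2 + 0 = -2)
(O(T) - 5)**2 = (-2 - 5)**2 = (-7)**2 = 49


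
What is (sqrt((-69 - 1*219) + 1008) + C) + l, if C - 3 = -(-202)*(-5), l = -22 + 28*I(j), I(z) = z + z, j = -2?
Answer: -1141 + 12*sqrt(5) ≈ -1114.2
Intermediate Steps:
I(z) = 2*z
l = -134 (l = -22 + 28*(2*(-2)) = -22 + 28*(-4) = -22 - 112 = -134)
C = -1007 (C = 3 - (-202)*(-5) = 3 - 101*10 = 3 - 1010 = -1007)
(sqrt((-69 - 1*219) + 1008) + C) + l = (sqrt((-69 - 1*219) + 1008) - 1007) - 134 = (sqrt((-69 - 219) + 1008) - 1007) - 134 = (sqrt(-288 + 1008) - 1007) - 134 = (sqrt(720) - 1007) - 134 = (12*sqrt(5) - 1007) - 134 = (-1007 + 12*sqrt(5)) - 134 = -1141 + 12*sqrt(5)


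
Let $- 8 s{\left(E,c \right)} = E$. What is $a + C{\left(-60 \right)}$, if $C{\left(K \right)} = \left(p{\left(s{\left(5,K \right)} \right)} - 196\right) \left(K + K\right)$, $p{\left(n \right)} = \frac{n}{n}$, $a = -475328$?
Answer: $-451928$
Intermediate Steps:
$s{\left(E,c \right)} = - \frac{E}{8}$
$p{\left(n \right)} = 1$
$C{\left(K \right)} = - 390 K$ ($C{\left(K \right)} = \left(1 - 196\right) \left(K + K\right) = - 195 \cdot 2 K = - 390 K$)
$a + C{\left(-60 \right)} = -475328 - -23400 = -475328 + 23400 = -451928$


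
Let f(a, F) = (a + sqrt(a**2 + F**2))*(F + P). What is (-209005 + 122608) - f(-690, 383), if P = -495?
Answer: -163677 + 112*sqrt(622789) ≈ -75290.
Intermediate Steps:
f(a, F) = (-495 + F)*(a + sqrt(F**2 + a**2)) (f(a, F) = (a + sqrt(a**2 + F**2))*(F - 495) = (a + sqrt(F**2 + a**2))*(-495 + F) = (-495 + F)*(a + sqrt(F**2 + a**2)))
(-209005 + 122608) - f(-690, 383) = (-209005 + 122608) - (-495*(-690) - 495*sqrt(383**2 + (-690)**2) + 383*(-690) + 383*sqrt(383**2 + (-690)**2)) = -86397 - (341550 - 495*sqrt(146689 + 476100) - 264270 + 383*sqrt(146689 + 476100)) = -86397 - (341550 - 495*sqrt(622789) - 264270 + 383*sqrt(622789)) = -86397 - (77280 - 112*sqrt(622789)) = -86397 + (-77280 + 112*sqrt(622789)) = -163677 + 112*sqrt(622789)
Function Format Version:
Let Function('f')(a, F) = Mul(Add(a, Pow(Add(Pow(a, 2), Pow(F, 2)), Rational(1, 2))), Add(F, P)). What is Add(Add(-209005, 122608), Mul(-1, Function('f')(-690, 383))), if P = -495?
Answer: Add(-163677, Mul(112, Pow(622789, Rational(1, 2)))) ≈ -75290.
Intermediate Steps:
Function('f')(a, F) = Mul(Add(-495, F), Add(a, Pow(Add(Pow(F, 2), Pow(a, 2)), Rational(1, 2)))) (Function('f')(a, F) = Mul(Add(a, Pow(Add(Pow(a, 2), Pow(F, 2)), Rational(1, 2))), Add(F, -495)) = Mul(Add(a, Pow(Add(Pow(F, 2), Pow(a, 2)), Rational(1, 2))), Add(-495, F)) = Mul(Add(-495, F), Add(a, Pow(Add(Pow(F, 2), Pow(a, 2)), Rational(1, 2)))))
Add(Add(-209005, 122608), Mul(-1, Function('f')(-690, 383))) = Add(Add(-209005, 122608), Mul(-1, Add(Mul(-495, -690), Mul(-495, Pow(Add(Pow(383, 2), Pow(-690, 2)), Rational(1, 2))), Mul(383, -690), Mul(383, Pow(Add(Pow(383, 2), Pow(-690, 2)), Rational(1, 2)))))) = Add(-86397, Mul(-1, Add(341550, Mul(-495, Pow(Add(146689, 476100), Rational(1, 2))), -264270, Mul(383, Pow(Add(146689, 476100), Rational(1, 2)))))) = Add(-86397, Mul(-1, Add(341550, Mul(-495, Pow(622789, Rational(1, 2))), -264270, Mul(383, Pow(622789, Rational(1, 2)))))) = Add(-86397, Mul(-1, Add(77280, Mul(-112, Pow(622789, Rational(1, 2)))))) = Add(-86397, Add(-77280, Mul(112, Pow(622789, Rational(1, 2))))) = Add(-163677, Mul(112, Pow(622789, Rational(1, 2))))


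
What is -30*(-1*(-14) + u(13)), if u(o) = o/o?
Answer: -450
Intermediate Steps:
u(o) = 1
-30*(-1*(-14) + u(13)) = -30*(-1*(-14) + 1) = -30*(14 + 1) = -30*15 = -450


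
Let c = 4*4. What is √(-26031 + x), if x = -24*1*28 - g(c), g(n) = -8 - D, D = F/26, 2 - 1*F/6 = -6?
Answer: I*√4511143/13 ≈ 163.38*I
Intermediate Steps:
F = 48 (F = 12 - 6*(-6) = 12 + 36 = 48)
D = 24/13 (D = 48/26 = 48*(1/26) = 24/13 ≈ 1.8462)
c = 16
g(n) = -128/13 (g(n) = -8 - 1*24/13 = -8 - 24/13 = -128/13)
x = -8608/13 (x = -24*1*28 - 1*(-128/13) = -24*28 + 128/13 = -672 + 128/13 = -8608/13 ≈ -662.15)
√(-26031 + x) = √(-26031 - 8608/13) = √(-347011/13) = I*√4511143/13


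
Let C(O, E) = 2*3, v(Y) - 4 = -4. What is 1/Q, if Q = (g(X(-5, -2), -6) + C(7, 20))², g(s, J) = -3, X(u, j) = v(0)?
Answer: ⅑ ≈ 0.11111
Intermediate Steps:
v(Y) = 0 (v(Y) = 4 - 4 = 0)
X(u, j) = 0
C(O, E) = 6
Q = 9 (Q = (-3 + 6)² = 3² = 9)
1/Q = 1/9 = ⅑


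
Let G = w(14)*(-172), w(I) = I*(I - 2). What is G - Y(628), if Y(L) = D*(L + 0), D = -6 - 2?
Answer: -23872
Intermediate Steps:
D = -8
w(I) = I*(-2 + I)
Y(L) = -8*L (Y(L) = -8*(L + 0) = -8*L)
G = -28896 (G = (14*(-2 + 14))*(-172) = (14*12)*(-172) = 168*(-172) = -28896)
G - Y(628) = -28896 - (-8)*628 = -28896 - 1*(-5024) = -28896 + 5024 = -23872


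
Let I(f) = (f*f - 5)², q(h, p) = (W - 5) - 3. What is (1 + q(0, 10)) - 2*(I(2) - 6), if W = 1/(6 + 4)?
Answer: 31/10 ≈ 3.1000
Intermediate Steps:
W = ⅒ (W = 1/10 = ⅒ ≈ 0.10000)
q(h, p) = -79/10 (q(h, p) = (⅒ - 5) - 3 = -49/10 - 3 = -79/10)
I(f) = (-5 + f²)² (I(f) = (f² - 5)² = (-5 + f²)²)
(1 + q(0, 10)) - 2*(I(2) - 6) = (1 - 79/10) - 2*((-5 + 2²)² - 6) = -69/10 - 2*((-5 + 4)² - 6) = -69/10 - 2*((-1)² - 6) = -69/10 - 2*(1 - 6) = -69/10 - 2*(-5) = -69/10 - 1*(-10) = -69/10 + 10 = 31/10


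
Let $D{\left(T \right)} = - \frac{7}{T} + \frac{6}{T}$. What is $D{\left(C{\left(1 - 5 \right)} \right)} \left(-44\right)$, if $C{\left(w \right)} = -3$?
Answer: $- \frac{44}{3} \approx -14.667$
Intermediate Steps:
$D{\left(T \right)} = - \frac{1}{T}$
$D{\left(C{\left(1 - 5 \right)} \right)} \left(-44\right) = - \frac{1}{-3} \left(-44\right) = \left(-1\right) \left(- \frac{1}{3}\right) \left(-44\right) = \frac{1}{3} \left(-44\right) = - \frac{44}{3}$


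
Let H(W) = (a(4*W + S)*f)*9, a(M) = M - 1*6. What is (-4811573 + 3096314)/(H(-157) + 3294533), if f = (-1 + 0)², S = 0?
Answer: -1715259/3288827 ≈ -0.52154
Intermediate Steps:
f = 1 (f = (-1)² = 1)
a(M) = -6 + M (a(M) = M - 6 = -6 + M)
H(W) = -54 + 36*W (H(W) = ((-6 + (4*W + 0))*1)*9 = ((-6 + 4*W)*1)*9 = (-6 + 4*W)*9 = -54 + 36*W)
(-4811573 + 3096314)/(H(-157) + 3294533) = (-4811573 + 3096314)/((-54 + 36*(-157)) + 3294533) = -1715259/((-54 - 5652) + 3294533) = -1715259/(-5706 + 3294533) = -1715259/3288827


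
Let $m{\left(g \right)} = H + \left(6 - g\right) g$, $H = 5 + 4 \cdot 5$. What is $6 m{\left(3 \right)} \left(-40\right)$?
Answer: $-8160$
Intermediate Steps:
$H = 25$ ($H = 5 + 20 = 25$)
$m{\left(g \right)} = 25 + g \left(6 - g\right)$ ($m{\left(g \right)} = 25 + \left(6 - g\right) g = 25 + g \left(6 - g\right)$)
$6 m{\left(3 \right)} \left(-40\right) = 6 \left(25 - 3^{2} + 6 \cdot 3\right) \left(-40\right) = 6 \left(25 - 9 + 18\right) \left(-40\right) = 6 \cdot 34 \left(-40\right) = 204 \left(-40\right) = -8160$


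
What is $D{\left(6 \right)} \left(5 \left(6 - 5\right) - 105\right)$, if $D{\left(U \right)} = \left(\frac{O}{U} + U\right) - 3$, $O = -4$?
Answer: $- \frac{700}{3} \approx -233.33$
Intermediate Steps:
$D{\left(U \right)} = -3 + U - \frac{4}{U}$ ($D{\left(U \right)} = \left(- \frac{4}{U} + U\right) - 3 = \left(U - \frac{4}{U}\right) - 3 = -3 + U - \frac{4}{U}$)
$D{\left(6 \right)} \left(5 \left(6 - 5\right) - 105\right) = \left(-3 + 6 - \frac{4}{6}\right) \left(5 \left(6 - 5\right) - 105\right) = \left(-3 + 6 - \frac{2}{3}\right) \left(5 \cdot 1 - 105\right) = \left(-3 + 6 - \frac{2}{3}\right) \left(5 - 105\right) = \frac{7}{3} \left(-100\right) = - \frac{700}{3}$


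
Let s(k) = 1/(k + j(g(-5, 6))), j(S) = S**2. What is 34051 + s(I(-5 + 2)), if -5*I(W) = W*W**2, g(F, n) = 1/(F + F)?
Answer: 18421691/541 ≈ 34051.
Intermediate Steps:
g(F, n) = 1/(2*F)
I(W) = -W**3/5 (I(W) = -W*W**2/5 = -W**3/5)
s(k) = 1/(1/100 + k) (s(k) = 1/(k + ((1/2)/(-5))**2) = 1/(k + ((1/2)*(-1/5))**2) = 1/(k + (-1/10)**2) = 1/(k + 1/100) = 1/(1/100 + k))
34051 + s(I(-5 + 2)) = 34051 + 100/(1 + 100*(-(-5 + 2)**3/5)) = 34051 + 100/(1 + 100*(-1/5*(-3)**3)) = 34051 + 100/(1 + 100*(-1/5*(-27))) = 34051 + 100/(1 + 100*(27/5)) = 34051 + 100/(1 + 540) = 34051 + 100/541 = 18421691/541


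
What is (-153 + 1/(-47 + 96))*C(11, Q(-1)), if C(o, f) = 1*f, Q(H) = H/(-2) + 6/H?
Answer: 41228/49 ≈ 841.39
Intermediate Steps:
Q(H) = 6/H - H/2 (Q(H) = H*(-½) + 6/H = -H/2 + 6/H = 6/H - H/2)
C(o, f) = f
(-153 + 1/(-47 + 96))*C(11, Q(-1)) = (-153 + 1/(-47 + 96))*(6/(-1) - ½*(-1)) = (-153 + 1/49)*(6*(-1) + ½) = (-153 + 1/49)*(-6 + ½) = -7496/49*(-11/2) = 41228/49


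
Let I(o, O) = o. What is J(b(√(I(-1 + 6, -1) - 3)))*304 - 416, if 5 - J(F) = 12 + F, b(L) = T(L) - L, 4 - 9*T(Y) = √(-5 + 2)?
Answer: -24112/9 + 304*√2 + 304*I*√3/9 ≈ -2249.2 + 58.505*I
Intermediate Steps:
T(Y) = 4/9 - I*√3/9 (T(Y) = 4/9 - √(-5 + 2)/9 = 4/9 - I*√3/9)
b(L) = 4/9 - L - I*√3/9 (b(L) = (4/9 - I*√3/9) - L = 4/9 - L - I*√3/9)
J(F) = -7 - F (J(F) = 5 - (12 + F) = 5 + (-12 - F) = -7 - F)
J(b(√(I(-1 + 6, -1) - 3)))*304 - 416 = (-7 - (4/9 - √((-1 + 6) - 3) - I*√3/9))*304 - 416 = (-7 - (4/9 - √(5 - 3) - I*√3/9))*304 - 416 = (-7 - (4/9 - √2 - I*√3/9))*304 - 416 = (-7 + (-4/9 + √2 + I*√3/9))*304 - 416 = (-67/9 + √2 + I*√3/9)*304 - 416 = (-20368/9 + 304*√2 + 304*I*√3/9) - 416 = -24112/9 + 304*√2 + 304*I*√3/9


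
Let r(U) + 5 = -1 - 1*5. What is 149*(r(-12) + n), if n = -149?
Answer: -23840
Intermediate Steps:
r(U) = -11 (r(U) = -5 + (-1 - 1*5) = -5 + (-1 - 5) = -5 - 6 = -11)
149*(r(-12) + n) = 149*(-11 - 149) = 149*(-160) = -23840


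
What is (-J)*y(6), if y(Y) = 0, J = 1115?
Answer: 0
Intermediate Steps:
(-J)*y(6) = -1*1115*0 = -1115*0 = 0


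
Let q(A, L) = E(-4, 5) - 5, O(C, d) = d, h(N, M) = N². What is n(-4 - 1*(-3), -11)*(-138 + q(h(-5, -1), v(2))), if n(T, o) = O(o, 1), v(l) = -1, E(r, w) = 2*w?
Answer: -133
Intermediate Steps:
q(A, L) = 5 (q(A, L) = 2*5 - 5 = 10 - 5 = 5)
n(T, o) = 1
n(-4 - 1*(-3), -11)*(-138 + q(h(-5, -1), v(2))) = 1*(-138 + 5) = 1*(-133) = -133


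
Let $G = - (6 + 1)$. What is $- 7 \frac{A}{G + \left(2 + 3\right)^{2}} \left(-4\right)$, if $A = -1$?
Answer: $- \frac{14}{9} \approx -1.5556$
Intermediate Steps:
$G = -7$ ($G = \left(-1\right) 7 = -7$)
$- 7 \frac{A}{G + \left(2 + 3\right)^{2}} \left(-4\right) = - 7 \frac{1}{-7 + \left(2 + 3\right)^{2}} \left(-1\right) \left(-4\right) = - 7 \frac{1}{-7 + 5^{2}} \left(-1\right) \left(-4\right) = - 7 \frac{1}{-7 + 25} \left(-1\right) \left(-4\right) = - 7 \cdot \frac{1}{18} \left(-1\right) \left(-4\right) = \left(-7\right) \left(- \frac{1}{18}\right) \left(-4\right) = \frac{7}{18} \left(-4\right) = - \frac{14}{9}$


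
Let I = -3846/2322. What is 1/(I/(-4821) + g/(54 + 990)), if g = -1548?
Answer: -54106083/80207672 ≈ -0.67457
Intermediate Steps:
I = -641/387 (I = -3846*1/2322 = -641/387 ≈ -1.6563)
1/(I/(-4821) + g/(54 + 990)) = 1/(-641/387/(-4821) - 1548/(54 + 990)) = 1/(-641/387*(-1/4821) - 1548/1044) = 1/(641/1865727 - 1548*1/1044) = 1/(641/1865727 - 43/29) = 1/(-80207672/54106083) = -54106083/80207672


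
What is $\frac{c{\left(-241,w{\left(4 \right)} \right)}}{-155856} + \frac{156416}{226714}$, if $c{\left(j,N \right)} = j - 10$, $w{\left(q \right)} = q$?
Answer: $\frac{12217638655}{17667368592} \approx 0.69154$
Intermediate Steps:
$c{\left(j,N \right)} = -10 + j$ ($c{\left(j,N \right)} = j - 10 = -10 + j$)
$\frac{c{\left(-241,w{\left(4 \right)} \right)}}{-155856} + \frac{156416}{226714} = \frac{-10 - 241}{-155856} + \frac{156416}{226714} = \left(-251\right) \left(- \frac{1}{155856}\right) + 156416 \cdot \frac{1}{226714} = \frac{251}{155856} + \frac{78208}{113357} = \frac{12217638655}{17667368592}$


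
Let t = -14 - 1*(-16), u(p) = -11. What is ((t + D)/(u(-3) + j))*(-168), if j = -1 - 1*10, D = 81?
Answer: 6972/11 ≈ 633.82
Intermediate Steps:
j = -11 (j = -1 - 10 = -11)
t = 2 (t = -14 + 16 = 2)
((t + D)/(u(-3) + j))*(-168) = ((2 + 81)/(-11 - 11))*(-168) = (83/(-22))*(-168) = -1/22*83*(-168) = -83/22*(-168) = 6972/11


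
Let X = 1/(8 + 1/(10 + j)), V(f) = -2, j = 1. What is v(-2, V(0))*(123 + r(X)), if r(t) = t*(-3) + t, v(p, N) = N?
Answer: -21850/89 ≈ -245.51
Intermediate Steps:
X = 11/89 (X = 1/(8 + 1/(10 + 1)) = 1/(8 + 1/11) = 1/(89/11) = 11/89 ≈ 0.12360)
r(t) = -2*t (r(t) = -3*t + t = -2*t)
v(-2, V(0))*(123 + r(X)) = -2*(123 - 2*11/89) = -2*(123 - 22/89) = -2*10925/89 = -21850/89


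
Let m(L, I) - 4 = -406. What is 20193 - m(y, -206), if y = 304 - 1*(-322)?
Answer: 20595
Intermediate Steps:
y = 626 (y = 304 + 322 = 626)
m(L, I) = -402 (m(L, I) = 4 - 406 = -402)
20193 - m(y, -206) = 20193 - 1*(-402) = 20193 + 402 = 20595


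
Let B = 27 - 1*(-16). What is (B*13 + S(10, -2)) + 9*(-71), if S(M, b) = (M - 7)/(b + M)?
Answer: -637/8 ≈ -79.625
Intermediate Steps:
S(M, b) = (-7 + M)/(M + b)
B = 43 (B = 27 + 16 = 43)
(B*13 + S(10, -2)) + 9*(-71) = (43*13 + (-7 + 10)/(10 - 2)) + 9*(-71) = (559 + 3/8) - 639 = 4475/8 - 639 = -637/8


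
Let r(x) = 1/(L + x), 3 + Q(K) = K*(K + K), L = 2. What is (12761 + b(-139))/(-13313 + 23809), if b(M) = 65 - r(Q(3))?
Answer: 218041/178432 ≈ 1.2220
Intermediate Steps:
Q(K) = -3 + 2*K² (Q(K) = -3 + K*(K + K) = -3 + K*(2*K) = -3 + 2*K²)
r(x) = 1/(2 + x)
b(M) = 1104/17 (b(M) = 65 - 1/(2 + (-3 + 2*3²)) = 65 - 1/(2 + (-3 + 2*9)) = 65 - 1/(2 + (-3 + 18)) = 65 - 1/(2 + 15) = 65 - 1/17 = 1104/17)
(12761 + b(-139))/(-13313 + 23809) = (12761 + 1104/17)/(-13313 + 23809) = (218041/17)/10496 = (218041/17)*(1/10496) = 218041/178432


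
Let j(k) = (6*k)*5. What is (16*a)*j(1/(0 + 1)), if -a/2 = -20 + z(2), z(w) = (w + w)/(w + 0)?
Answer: 17280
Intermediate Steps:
z(w) = 2 (z(w) = (2*w)/w = 2)
j(k) = 30*k
a = 36 (a = -2*(-20 + 2) = -2*(-18) = 36)
(16*a)*j(1/(0 + 1)) = (16*36)*(30/(0 + 1)) = 576*(30/1) = 576*(30*1) = 576*30 = 17280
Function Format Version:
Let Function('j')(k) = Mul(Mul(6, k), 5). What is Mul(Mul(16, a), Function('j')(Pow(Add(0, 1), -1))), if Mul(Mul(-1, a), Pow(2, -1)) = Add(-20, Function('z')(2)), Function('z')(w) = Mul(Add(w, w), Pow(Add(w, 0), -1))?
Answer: 17280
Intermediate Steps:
Function('z')(w) = 2 (Function('z')(w) = Mul(Mul(2, w), Pow(w, -1)) = 2)
Function('j')(k) = Mul(30, k)
a = 36 (a = Mul(-2, Add(-20, 2)) = Mul(-2, -18) = 36)
Mul(Mul(16, a), Function('j')(Pow(Add(0, 1), -1))) = Mul(Mul(16, 36), Mul(30, Pow(Add(0, 1), -1))) = Mul(576, Mul(30, Pow(1, -1))) = Mul(576, Mul(30, 1)) = Mul(576, 30) = 17280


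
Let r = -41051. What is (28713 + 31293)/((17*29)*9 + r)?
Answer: -30003/18307 ≈ -1.6389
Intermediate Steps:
(28713 + 31293)/((17*29)*9 + r) = (28713 + 31293)/((17*29)*9 - 41051) = 60006/(493*9 - 41051) = 60006/(4437 - 41051) = 60006/(-36614) = 60006*(-1/36614) = -30003/18307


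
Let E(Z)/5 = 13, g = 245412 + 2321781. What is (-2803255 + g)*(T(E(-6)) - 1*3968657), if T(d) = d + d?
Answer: 936818420674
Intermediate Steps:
g = 2567193
E(Z) = 65 (E(Z) = 5*13 = 65)
T(d) = 2*d
(-2803255 + g)*(T(E(-6)) - 1*3968657) = (-2803255 + 2567193)*(2*65 - 1*3968657) = -236062*(130 - 3968657) = -236062*(-3968527) = 936818420674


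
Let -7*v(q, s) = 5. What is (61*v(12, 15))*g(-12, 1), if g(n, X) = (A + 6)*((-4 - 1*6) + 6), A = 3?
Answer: 10980/7 ≈ 1568.6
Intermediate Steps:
v(q, s) = -5/7 (v(q, s) = -1/7*5 = -5/7)
g(n, X) = -36 (g(n, X) = (3 + 6)*((-4 - 1*6) + 6) = 9*((-4 - 6) + 6) = 9*(-10 + 6) = 9*(-4) = -36)
(61*v(12, 15))*g(-12, 1) = (61*(-5/7))*(-36) = -305/7*(-36) = 10980/7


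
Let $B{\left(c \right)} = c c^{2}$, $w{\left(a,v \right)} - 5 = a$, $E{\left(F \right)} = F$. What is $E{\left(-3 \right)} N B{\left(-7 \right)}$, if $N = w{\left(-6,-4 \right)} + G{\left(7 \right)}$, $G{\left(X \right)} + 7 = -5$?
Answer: $-13377$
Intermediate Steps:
$w{\left(a,v \right)} = 5 + a$
$G{\left(X \right)} = -12$ ($G{\left(X \right)} = -7 - 5 = -12$)
$B{\left(c \right)} = c^{3}$
$N = -13$ ($N = \left(5 - 6\right) - 12 = -1 - 12 = -13$)
$E{\left(-3 \right)} N B{\left(-7 \right)} = \left(-3\right) \left(-13\right) \left(-7\right)^{3} = 39 \left(-343\right) = -13377$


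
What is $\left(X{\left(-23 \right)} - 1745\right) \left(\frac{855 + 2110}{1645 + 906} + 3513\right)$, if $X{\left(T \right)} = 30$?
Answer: $- \frac{15374337020}{2551} \approx -6.0268 \cdot 10^{6}$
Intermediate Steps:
$\left(X{\left(-23 \right)} - 1745\right) \left(\frac{855 + 2110}{1645 + 906} + 3513\right) = \left(30 - 1745\right) \left(\frac{855 + 2110}{1645 + 906} + 3513\right) = - 1715 \left(\frac{2965}{2551} + 3513\right) = \left(-1715\right) \frac{8964628}{2551} = - \frac{15374337020}{2551}$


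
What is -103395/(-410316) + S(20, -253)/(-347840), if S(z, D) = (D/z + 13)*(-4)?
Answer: 14985621351/59468465600 ≈ 0.25199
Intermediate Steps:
S(z, D) = -52 - 4*D/z (S(z, D) = (13 + D/z)*(-4) = -52 - 4*D/z)
-103395/(-410316) + S(20, -253)/(-347840) = -103395/(-410316) + (-52 - 4*(-253)/20)/(-347840) = -103395*(-1/410316) + (-52 - 4*(-253)*1/20)*(-1/347840) = 34465/136772 + (-52 + 253/5)*(-1/347840) = 34465/136772 - 7/5*(-1/347840) = 34465/136772 + 7/1739200 = 14985621351/59468465600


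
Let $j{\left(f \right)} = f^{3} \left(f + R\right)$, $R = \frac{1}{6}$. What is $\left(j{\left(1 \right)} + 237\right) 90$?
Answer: $21435$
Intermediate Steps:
$R = \frac{1}{6} \approx 0.16667$
$j{\left(f \right)} = f^{3} \left(\frac{1}{6} + f\right)$ ($j{\left(f \right)} = f^{3} \left(f + \frac{1}{6}\right) = f^{3} \left(\frac{1}{6} + f\right)$)
$\left(j{\left(1 \right)} + 237\right) 90 = \left(1^{3} \left(\frac{1}{6} + 1\right) + 237\right) 90 = \left(1 \cdot \frac{7}{6} + 237\right) 90 = \left(\frac{7}{6} + 237\right) 90 = \frac{1429}{6} \cdot 90 = 21435$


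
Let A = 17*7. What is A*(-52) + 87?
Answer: -6101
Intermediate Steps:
A = 119
A*(-52) + 87 = 119*(-52) + 87 = -6188 + 87 = -6101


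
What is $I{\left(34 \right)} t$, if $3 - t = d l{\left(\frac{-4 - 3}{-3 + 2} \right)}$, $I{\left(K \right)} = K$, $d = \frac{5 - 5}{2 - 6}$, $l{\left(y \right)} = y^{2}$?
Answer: $102$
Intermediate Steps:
$d = 0$ ($d = \frac{0}{-4} = 0 \left(- \frac{1}{4}\right) = 0$)
$t = 3$ ($t = 3 - 0 \left(\frac{-4 - 3}{-3 + 2}\right)^{2} = 3 - 0 \left(- \frac{7}{-1}\right)^{2} = 3 - 0 \left(\left(-7\right) \left(-1\right)\right)^{2} = 3 - 0 \cdot 7^{2} = 3 - 0 \cdot 49 = 3 - 0 = 3 + 0 = 3$)
$I{\left(34 \right)} t = 34 \cdot 3 = 102$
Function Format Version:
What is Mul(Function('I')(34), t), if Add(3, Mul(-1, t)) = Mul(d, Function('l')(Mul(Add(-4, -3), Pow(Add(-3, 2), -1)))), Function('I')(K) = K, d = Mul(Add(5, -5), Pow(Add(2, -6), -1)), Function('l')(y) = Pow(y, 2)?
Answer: 102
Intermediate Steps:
d = 0 (d = Mul(0, Pow(-4, -1)) = Mul(0, Rational(-1, 4)) = 0)
t = 3 (t = Add(3, Mul(-1, Mul(0, Pow(Mul(Add(-4, -3), Pow(Add(-3, 2), -1)), 2)))) = Add(3, Mul(-1, Mul(0, Pow(Mul(-7, Pow(-1, -1)), 2)))) = Add(3, Mul(-1, Mul(0, Pow(Mul(-7, -1), 2)))) = Add(3, Mul(-1, Mul(0, Pow(7, 2)))) = Add(3, Mul(-1, Mul(0, 49))) = Add(3, Mul(-1, 0)) = Add(3, 0) = 3)
Mul(Function('I')(34), t) = Mul(34, 3) = 102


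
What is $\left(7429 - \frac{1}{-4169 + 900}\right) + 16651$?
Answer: $\frac{78717521}{3269} \approx 24080.0$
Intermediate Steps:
$\left(7429 - \frac{1}{-4169 + 900}\right) + 16651 = \left(7429 - \frac{1}{-3269}\right) + 16651 = \left(7429 - - \frac{1}{3269}\right) + 16651 = \left(7429 + \frac{1}{3269}\right) + 16651 = \frac{24285402}{3269} + 16651 = \frac{78717521}{3269}$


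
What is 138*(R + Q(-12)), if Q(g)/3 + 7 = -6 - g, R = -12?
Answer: -2070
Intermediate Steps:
Q(g) = -39 - 3*g (Q(g) = -21 + 3*(-6 - g) = -21 + (-18 - 3*g) = -39 - 3*g)
138*(R + Q(-12)) = 138*(-12 + (-39 - 3*(-12))) = 138*(-12 + (-39 + 36)) = 138*(-12 - 3) = 138*(-15) = -2070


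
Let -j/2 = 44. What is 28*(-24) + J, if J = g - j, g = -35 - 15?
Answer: -634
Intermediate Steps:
g = -50
j = -88 (j = -2*44 = -88)
J = 38 (J = -50 - 1*(-88) = -50 + 88 = 38)
28*(-24) + J = 28*(-24) + 38 = -672 + 38 = -634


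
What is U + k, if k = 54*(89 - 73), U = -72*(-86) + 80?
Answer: 7136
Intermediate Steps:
U = 6272 (U = 6192 + 80 = 6272)
k = 864 (k = 54*16 = 864)
U + k = 6272 + 864 = 7136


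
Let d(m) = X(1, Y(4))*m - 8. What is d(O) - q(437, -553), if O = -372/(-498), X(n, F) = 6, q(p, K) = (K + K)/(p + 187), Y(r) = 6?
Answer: -45205/25896 ≈ -1.7456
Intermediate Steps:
q(p, K) = 2*K/(187 + p) (q(p, K) = (2*K)/(187 + p) = 2*K/(187 + p))
O = 62/83 (O = -372*(-1/498) = 62/83 ≈ 0.74699)
d(m) = -8 + 6*m (d(m) = 6*m - 8 = -8 + 6*m)
d(O) - q(437, -553) = (-8 + 6*(62/83)) - 2*(-553)/(187 + 437) = (-8 + 372/83) - 2*(-553)/624 = -292/83 - 2*(-553)/624 = -292/83 - 1*(-553/312) = -292/83 + 553/312 = -45205/25896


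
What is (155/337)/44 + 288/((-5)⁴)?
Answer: 4367339/9267500 ≈ 0.47125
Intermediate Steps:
(155/337)/44 + 288/((-5)⁴) = (155*(1/337))*(1/44) + 288/625 = (155/337)*(1/44) + 288*(1/625) = 155/14828 + 288/625 = 4367339/9267500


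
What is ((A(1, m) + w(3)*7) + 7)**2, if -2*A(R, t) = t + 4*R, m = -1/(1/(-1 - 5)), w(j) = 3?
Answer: 529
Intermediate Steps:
m = 6 (m = -1/(1/(-6)) = -1/(-1/6) = -1*(-6) = 6)
A(R, t) = -2*R - t/2 (A(R, t) = -(t + 4*R)/2 = -2*R - t/2)
((A(1, m) + w(3)*7) + 7)**2 = (((-2*1 - 1/2*6) + 3*7) + 7)**2 = (((-2 - 3) + 21) + 7)**2 = ((-5 + 21) + 7)**2 = (16 + 7)**2 = 23**2 = 529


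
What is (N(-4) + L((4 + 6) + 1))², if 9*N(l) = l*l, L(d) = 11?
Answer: 13225/81 ≈ 163.27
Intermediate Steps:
N(l) = l²/9 (N(l) = (l*l)/9 = l²/9)
(N(-4) + L((4 + 6) + 1))² = ((⅑)*(-4)² + 11)² = ((⅑)*16 + 11)² = (16/9 + 11)² = (115/9)² = 13225/81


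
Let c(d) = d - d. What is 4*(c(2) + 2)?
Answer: 8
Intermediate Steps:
c(d) = 0
4*(c(2) + 2) = 4*(0 + 2) = 4*2 = 8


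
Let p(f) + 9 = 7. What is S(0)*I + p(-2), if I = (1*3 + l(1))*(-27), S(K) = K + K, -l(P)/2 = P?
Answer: -2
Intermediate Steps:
l(P) = -2*P
S(K) = 2*K
p(f) = -2 (p(f) = -9 + 7 = -2)
I = -27 (I = (1*3 - 2*1)*(-27) = (3 - 2)*(-27) = 1*(-27) = -27)
S(0)*I + p(-2) = (2*0)*(-27) - 2 = 0*(-27) - 2 = 0 - 2 = -2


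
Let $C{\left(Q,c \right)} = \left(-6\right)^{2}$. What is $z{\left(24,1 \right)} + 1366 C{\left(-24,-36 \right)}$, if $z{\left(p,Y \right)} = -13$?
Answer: $49163$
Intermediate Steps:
$C{\left(Q,c \right)} = 36$
$z{\left(24,1 \right)} + 1366 C{\left(-24,-36 \right)} = -13 + 1366 \cdot 36 = -13 + 49176 = 49163$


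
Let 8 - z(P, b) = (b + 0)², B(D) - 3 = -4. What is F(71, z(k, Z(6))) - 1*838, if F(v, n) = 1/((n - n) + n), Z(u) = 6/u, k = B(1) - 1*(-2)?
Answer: -5865/7 ≈ -837.86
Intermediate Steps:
B(D) = -1 (B(D) = 3 - 4 = -1)
k = 1 (k = -1 - 1*(-2) = -1 + 2 = 1)
z(P, b) = 8 - b² (z(P, b) = 8 - (b + 0)² = 8 - b²)
F(v, n) = 1/n (F(v, n) = 1/(0 + n) = 1/n)
F(71, z(k, Z(6))) - 1*838 = 1/(8 - (6/6)²) - 1*838 = 1/(8 - (6*(⅙))²) - 838 = 1/(8 - 1*1²) - 838 = 1/(8 - 1*1) - 838 = 1/(8 - 1) - 838 = 1/7 - 838 = ⅐ - 838 = -5865/7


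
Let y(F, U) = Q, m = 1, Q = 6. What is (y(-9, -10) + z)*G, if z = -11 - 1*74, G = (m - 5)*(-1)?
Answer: -316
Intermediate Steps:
y(F, U) = 6
G = 4 (G = (1 - 5)*(-1) = -4*(-1) = 4)
z = -85 (z = -11 - 74 = -85)
(y(-9, -10) + z)*G = (6 - 85)*4 = -79*4 = -316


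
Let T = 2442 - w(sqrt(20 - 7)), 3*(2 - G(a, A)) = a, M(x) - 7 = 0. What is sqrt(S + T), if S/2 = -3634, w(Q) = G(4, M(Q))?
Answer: 4*I*sqrt(2715)/3 ≈ 69.474*I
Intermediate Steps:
M(x) = 7 (M(x) = 7 + 0 = 7)
G(a, A) = 2 - a/3
w(Q) = 2/3 (w(Q) = 2 - 1/3*4 = 2 - 4/3 = 2/3)
T = 7324/3 (T = 2442 - 1*2/3 = 2442 - 2/3 = 7324/3 ≈ 2441.3)
S = -7268 (S = 2*(-3634) = -7268)
sqrt(S + T) = sqrt(-7268 + 7324/3) = sqrt(-14480/3) = 4*I*sqrt(2715)/3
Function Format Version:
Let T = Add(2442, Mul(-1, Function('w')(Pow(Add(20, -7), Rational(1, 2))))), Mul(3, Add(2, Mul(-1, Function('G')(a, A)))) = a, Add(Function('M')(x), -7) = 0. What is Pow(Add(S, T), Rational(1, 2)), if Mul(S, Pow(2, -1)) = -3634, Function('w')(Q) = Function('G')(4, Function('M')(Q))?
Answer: Mul(Rational(4, 3), I, Pow(2715, Rational(1, 2))) ≈ Mul(69.474, I)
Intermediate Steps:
Function('M')(x) = 7 (Function('M')(x) = Add(7, 0) = 7)
Function('G')(a, A) = Add(2, Mul(Rational(-1, 3), a))
Function('w')(Q) = Rational(2, 3) (Function('w')(Q) = Add(2, Mul(Rational(-1, 3), 4)) = Add(2, Rational(-4, 3)) = Rational(2, 3))
T = Rational(7324, 3) (T = Add(2442, Mul(-1, Rational(2, 3))) = Add(2442, Rational(-2, 3)) = Rational(7324, 3) ≈ 2441.3)
S = -7268 (S = Mul(2, -3634) = -7268)
Pow(Add(S, T), Rational(1, 2)) = Pow(Add(-7268, Rational(7324, 3)), Rational(1, 2)) = Pow(Rational(-14480, 3), Rational(1, 2)) = Mul(Rational(4, 3), I, Pow(2715, Rational(1, 2)))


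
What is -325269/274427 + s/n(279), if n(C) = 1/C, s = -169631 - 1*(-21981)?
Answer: -11304842212719/274427 ≈ -4.1194e+7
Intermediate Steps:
s = -147650 (s = -169631 + 21981 = -147650)
-325269/274427 + s/n(279) = -325269/274427 - 147650/(1/279) = -325269*1/274427 - 147650/1/279 = -325269/274427 - 147650*279 = -325269/274427 - 41194350 = -11304842212719/274427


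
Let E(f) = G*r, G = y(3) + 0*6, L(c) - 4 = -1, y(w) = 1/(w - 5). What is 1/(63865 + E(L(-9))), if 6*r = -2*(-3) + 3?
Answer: 4/255457 ≈ 1.5658e-5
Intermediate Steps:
y(w) = 1/(-5 + w)
L(c) = 3 (L(c) = 4 - 1 = 3)
G = -½ (G = 1/(-5 + 3) + 0*6 = 1/(-2) + 0 = -½ + 0 = -½ ≈ -0.50000)
r = 3/2 (r = (-2*(-3) + 3)/6 = (6 + 3)/6 = (⅙)*9 = 3/2 ≈ 1.5000)
E(f) = -¾ (E(f) = -½*3/2 = -¾)
1/(63865 + E(L(-9))) = 1/(63865 - ¾) = 1/(255457/4) = 4/255457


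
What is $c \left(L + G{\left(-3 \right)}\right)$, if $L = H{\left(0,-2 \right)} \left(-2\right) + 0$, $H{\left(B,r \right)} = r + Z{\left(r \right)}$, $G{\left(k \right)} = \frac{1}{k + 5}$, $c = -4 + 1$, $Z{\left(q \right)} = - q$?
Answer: $- \frac{3}{2} \approx -1.5$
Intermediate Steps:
$c = -3$
$G{\left(k \right)} = \frac{1}{5 + k}$
$H{\left(B,r \right)} = 0$ ($H{\left(B,r \right)} = r - r = 0$)
$L = 0$ ($L = 0 \left(-2\right) + 0 = 0 + 0 = 0$)
$c \left(L + G{\left(-3 \right)}\right) = - 3 \left(0 + \frac{1}{5 - 3}\right) = - 3 \left(0 + \frac{1}{2}\right) = \left(-3\right) \frac{1}{2} = - \frac{3}{2}$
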